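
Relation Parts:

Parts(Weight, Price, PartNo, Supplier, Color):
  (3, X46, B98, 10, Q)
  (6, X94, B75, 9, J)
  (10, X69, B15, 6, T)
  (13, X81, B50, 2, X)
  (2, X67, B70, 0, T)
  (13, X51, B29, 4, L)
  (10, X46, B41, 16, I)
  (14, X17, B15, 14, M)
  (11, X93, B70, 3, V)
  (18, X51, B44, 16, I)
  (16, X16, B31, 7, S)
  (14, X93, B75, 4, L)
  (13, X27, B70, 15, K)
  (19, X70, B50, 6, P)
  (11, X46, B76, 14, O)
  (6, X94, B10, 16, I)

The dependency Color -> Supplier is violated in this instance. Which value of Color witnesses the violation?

Color=Q: 1 row → Supplier = 10 ✓
Color=J: 1 row → Supplier = 9 ✓
Color=T: 2 rows → Supplier takes values {6, 0} — violation
Color=X: 1 row → Supplier = 2 ✓
Color=L: 2 rows → Supplier = 4, 4 ✓
Color=I: 3 rows → Supplier = 16, 16, 16 ✓
Color=M: 1 row → Supplier = 14 ✓
Color=V: 1 row → Supplier = 3 ✓
Color=S: 1 row → Supplier = 7 ✓
Color=K: 1 row → Supplier = 15 ✓
Color=P: 1 row → Supplier = 6 ✓
Color=O: 1 row → Supplier = 14 ✓
The only Color value with inconsistent Supplier is Color=T.

T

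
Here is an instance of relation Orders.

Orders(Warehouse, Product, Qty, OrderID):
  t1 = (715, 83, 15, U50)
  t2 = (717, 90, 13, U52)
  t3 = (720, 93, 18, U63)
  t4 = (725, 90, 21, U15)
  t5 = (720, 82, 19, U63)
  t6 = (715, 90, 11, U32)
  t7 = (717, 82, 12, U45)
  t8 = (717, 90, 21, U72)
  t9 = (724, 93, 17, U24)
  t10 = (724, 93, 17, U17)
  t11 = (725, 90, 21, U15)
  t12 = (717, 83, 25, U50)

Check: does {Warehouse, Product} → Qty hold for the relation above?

No

(Warehouse=715, Product=83): row 1 → Qty = 15 ✓
(Warehouse=717, Product=90): rows 2, 8 → Qty takes values {13, 21} — violation
(Warehouse=720, Product=93): row 3 → Qty = 18 ✓
(Warehouse=725, Product=90): rows 4, 11 → Qty = 21, 21 ✓
(Warehouse=720, Product=82): row 5 → Qty = 19 ✓
(Warehouse=715, Product=90): row 6 → Qty = 11 ✓
(Warehouse=717, Product=82): row 7 → Qty = 12 ✓
(Warehouse=724, Product=93): rows 9, 10 → Qty = 17, 17 ✓
(Warehouse=717, Product=83): row 12 → Qty = 25 ✓
Two rows agree on {Warehouse, Product} but differ on Qty, so {Warehouse, Product} → Qty does not hold.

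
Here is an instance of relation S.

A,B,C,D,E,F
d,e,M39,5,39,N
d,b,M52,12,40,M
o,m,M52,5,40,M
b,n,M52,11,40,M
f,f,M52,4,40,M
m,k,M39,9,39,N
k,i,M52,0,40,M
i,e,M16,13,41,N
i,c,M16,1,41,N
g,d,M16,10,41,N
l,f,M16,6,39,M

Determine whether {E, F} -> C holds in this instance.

(E=39, F=N): 2 rows → C = M39, M39 ✓
(E=40, F=M): 5 rows → C = M52, M52, M52, M52, M52 ✓
(E=41, F=N): 3 rows → C = M16, M16, M16 ✓
(E=39, F=M): 1 row → C = M16 ✓
Every {E, F} value is associated with a single C value, so {E, F} -> C holds.

Yes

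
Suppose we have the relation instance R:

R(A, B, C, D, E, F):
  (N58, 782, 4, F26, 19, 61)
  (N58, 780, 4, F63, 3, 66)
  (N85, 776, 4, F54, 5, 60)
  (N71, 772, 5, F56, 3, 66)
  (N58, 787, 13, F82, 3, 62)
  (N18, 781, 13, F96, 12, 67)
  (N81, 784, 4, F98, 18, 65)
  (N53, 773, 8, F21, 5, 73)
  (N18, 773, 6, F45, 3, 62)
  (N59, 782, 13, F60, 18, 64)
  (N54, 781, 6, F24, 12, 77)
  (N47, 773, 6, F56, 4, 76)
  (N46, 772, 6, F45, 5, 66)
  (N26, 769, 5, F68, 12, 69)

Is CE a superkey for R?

Yes

All 14 rows have distinct CE values, so CE → (all attributes) holds and CE is a superkey.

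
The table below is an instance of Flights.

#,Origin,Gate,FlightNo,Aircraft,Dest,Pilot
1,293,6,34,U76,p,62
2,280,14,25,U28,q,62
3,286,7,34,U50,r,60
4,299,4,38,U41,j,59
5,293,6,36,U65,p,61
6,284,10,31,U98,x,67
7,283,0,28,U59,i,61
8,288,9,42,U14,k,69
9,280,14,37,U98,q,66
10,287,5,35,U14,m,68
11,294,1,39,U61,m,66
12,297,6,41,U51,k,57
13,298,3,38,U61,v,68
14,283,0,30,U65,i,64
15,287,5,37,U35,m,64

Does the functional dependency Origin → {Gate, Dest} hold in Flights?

Origin=293: rows 1, 5 → {Gate,Dest} = (6, p), (6, p) ✓
Origin=280: rows 2, 9 → {Gate,Dest} = (14, q), (14, q) ✓
Origin=286: row 3 → {Gate,Dest} = (7, r) ✓
Origin=299: row 4 → {Gate,Dest} = (4, j) ✓
Origin=284: row 6 → {Gate,Dest} = (10, x) ✓
Origin=283: rows 7, 14 → {Gate,Dest} = (0, i), (0, i) ✓
Origin=288: row 8 → {Gate,Dest} = (9, k) ✓
Origin=287: rows 10, 15 → {Gate,Dest} = (5, m), (5, m) ✓
Origin=294: row 11 → {Gate,Dest} = (1, m) ✓
Origin=297: row 12 → {Gate,Dest} = (6, k) ✓
Origin=298: row 13 → {Gate,Dest} = (3, v) ✓
Every Origin value is associated with a single {Gate, Dest} value, so Origin → {Gate, Dest} holds.

Yes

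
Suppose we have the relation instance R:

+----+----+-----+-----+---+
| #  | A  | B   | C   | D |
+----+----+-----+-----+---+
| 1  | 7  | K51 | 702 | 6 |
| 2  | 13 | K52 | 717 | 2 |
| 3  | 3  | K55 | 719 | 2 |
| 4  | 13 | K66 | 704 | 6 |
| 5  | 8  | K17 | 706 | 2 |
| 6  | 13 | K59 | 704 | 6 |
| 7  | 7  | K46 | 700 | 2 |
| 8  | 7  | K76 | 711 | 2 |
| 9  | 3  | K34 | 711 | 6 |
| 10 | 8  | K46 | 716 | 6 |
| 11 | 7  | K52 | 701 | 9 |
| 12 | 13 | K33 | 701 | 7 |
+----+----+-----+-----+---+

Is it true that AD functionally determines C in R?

(A=7, D=6): row 1 → C = 702 ✓
(A=13, D=2): row 2 → C = 717 ✓
(A=3, D=2): row 3 → C = 719 ✓
(A=13, D=6): rows 4, 6 → C = 704, 704 ✓
(A=8, D=2): row 5 → C = 706 ✓
(A=7, D=2): rows 7, 8 → C takes values {700, 711} — violation
(A=3, D=6): row 9 → C = 711 ✓
(A=8, D=6): row 10 → C = 716 ✓
(A=7, D=9): row 11 → C = 701 ✓
(A=13, D=7): row 12 → C = 701 ✓
Two rows agree on AD but differ on C, so AD → C does not hold.

No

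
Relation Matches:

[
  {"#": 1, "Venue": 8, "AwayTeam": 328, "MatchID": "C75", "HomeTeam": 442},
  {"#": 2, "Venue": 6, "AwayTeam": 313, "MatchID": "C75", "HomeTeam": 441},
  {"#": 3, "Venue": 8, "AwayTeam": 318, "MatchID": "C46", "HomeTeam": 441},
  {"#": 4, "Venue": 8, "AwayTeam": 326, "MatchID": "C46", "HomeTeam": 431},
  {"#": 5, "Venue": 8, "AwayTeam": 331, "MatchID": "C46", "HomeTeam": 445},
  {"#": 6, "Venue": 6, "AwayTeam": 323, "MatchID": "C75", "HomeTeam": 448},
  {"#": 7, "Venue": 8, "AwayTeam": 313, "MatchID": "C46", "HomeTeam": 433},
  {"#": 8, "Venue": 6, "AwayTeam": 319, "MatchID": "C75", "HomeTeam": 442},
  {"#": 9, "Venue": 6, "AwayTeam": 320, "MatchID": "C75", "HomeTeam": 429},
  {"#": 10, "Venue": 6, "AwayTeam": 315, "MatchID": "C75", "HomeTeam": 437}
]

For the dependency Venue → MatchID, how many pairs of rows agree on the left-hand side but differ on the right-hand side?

4

Venue=8: violating pairs (1,3), (1,4), (1,5), (1,7) — 4 pairs.
Venue=6: all 5 rows agree on MatchID — 0 pairs.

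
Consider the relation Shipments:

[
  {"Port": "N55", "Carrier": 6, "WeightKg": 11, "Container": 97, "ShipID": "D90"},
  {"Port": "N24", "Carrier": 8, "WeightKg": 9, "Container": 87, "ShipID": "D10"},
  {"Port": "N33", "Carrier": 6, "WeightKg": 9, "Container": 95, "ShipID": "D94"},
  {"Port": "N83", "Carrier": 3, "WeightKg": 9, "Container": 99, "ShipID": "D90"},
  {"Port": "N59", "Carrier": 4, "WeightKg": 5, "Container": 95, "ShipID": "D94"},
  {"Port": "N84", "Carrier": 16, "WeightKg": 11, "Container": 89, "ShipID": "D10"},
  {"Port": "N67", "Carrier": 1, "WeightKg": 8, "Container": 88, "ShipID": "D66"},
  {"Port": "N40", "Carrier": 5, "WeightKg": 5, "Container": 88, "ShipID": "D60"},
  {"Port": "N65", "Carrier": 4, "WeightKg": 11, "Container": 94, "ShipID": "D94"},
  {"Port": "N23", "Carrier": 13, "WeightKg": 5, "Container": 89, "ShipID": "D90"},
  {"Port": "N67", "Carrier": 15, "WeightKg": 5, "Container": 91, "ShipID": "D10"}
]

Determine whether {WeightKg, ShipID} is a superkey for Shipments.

Yes

All 11 rows have distinct {WeightKg, ShipID} values, so {WeightKg, ShipID} → (all attributes) holds and {WeightKg, ShipID} is a superkey.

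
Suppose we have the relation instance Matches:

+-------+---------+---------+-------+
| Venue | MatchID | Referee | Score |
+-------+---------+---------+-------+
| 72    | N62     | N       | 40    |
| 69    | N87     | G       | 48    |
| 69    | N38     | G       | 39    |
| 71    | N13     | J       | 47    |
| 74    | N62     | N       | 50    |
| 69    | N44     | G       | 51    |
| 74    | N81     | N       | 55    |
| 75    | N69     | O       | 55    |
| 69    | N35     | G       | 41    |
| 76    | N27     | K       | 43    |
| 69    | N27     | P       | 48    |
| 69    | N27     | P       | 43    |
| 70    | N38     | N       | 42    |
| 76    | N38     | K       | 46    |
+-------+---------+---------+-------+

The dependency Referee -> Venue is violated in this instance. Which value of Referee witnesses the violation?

N

Referee=N: 4 rows → Venue takes values {72, 74, 70} — violation
Referee=G: 4 rows → Venue = 69, 69, 69, 69 ✓
Referee=J: 1 row → Venue = 71 ✓
Referee=O: 1 row → Venue = 75 ✓
Referee=K: 2 rows → Venue = 76, 76 ✓
Referee=P: 2 rows → Venue = 69, 69 ✓
The only Referee value with inconsistent Venue is Referee=N.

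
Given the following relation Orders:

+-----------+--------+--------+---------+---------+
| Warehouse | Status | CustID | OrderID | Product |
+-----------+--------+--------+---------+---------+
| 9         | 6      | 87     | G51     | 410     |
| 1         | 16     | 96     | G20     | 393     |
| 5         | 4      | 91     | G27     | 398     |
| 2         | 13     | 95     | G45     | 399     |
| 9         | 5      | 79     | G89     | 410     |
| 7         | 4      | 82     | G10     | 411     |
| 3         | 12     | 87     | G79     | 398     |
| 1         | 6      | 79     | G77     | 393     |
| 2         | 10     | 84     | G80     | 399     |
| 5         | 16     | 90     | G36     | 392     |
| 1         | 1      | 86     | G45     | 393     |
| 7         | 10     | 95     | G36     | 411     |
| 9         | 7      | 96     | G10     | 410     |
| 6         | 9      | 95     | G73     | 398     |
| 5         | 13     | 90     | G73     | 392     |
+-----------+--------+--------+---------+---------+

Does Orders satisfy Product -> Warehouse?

Product=410: 3 rows → Warehouse = 9, 9, 9 ✓
Product=393: 3 rows → Warehouse = 1, 1, 1 ✓
Product=398: 3 rows → Warehouse takes values {5, 3, 6} — violation
Product=399: 2 rows → Warehouse = 2, 2 ✓
Product=411: 2 rows → Warehouse = 7, 7 ✓
Product=392: 2 rows → Warehouse = 5, 5 ✓
Two rows agree on Product but differ on Warehouse, so Product -> Warehouse does not hold.

No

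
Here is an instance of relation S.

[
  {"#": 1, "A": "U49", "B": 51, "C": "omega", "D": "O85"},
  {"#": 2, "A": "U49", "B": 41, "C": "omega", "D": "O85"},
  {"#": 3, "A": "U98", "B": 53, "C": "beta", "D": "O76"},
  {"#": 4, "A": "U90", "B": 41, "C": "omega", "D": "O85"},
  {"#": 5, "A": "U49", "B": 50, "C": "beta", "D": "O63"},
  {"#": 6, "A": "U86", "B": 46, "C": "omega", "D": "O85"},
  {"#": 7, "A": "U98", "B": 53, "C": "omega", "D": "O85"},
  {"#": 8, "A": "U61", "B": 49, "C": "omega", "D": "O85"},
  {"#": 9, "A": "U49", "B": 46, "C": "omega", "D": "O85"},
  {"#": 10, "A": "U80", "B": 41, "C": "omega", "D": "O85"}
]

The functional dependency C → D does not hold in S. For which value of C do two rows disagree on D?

C=omega: rows 1, 2, 4, 6, 7, 8, 9, 10 → D = O85, O85, O85, O85, O85, O85, O85, O85 ✓
C=beta: rows 3, 5 → D takes values {O76, O63} — violation
The only C value with inconsistent D is C=beta.

beta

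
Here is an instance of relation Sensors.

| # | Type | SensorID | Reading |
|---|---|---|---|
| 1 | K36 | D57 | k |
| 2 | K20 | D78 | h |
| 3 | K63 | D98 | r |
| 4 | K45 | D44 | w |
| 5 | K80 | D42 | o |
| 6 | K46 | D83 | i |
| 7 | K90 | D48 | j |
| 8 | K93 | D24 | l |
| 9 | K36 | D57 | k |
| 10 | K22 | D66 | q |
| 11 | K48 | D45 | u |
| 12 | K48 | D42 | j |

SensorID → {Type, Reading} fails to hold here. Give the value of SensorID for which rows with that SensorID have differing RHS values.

SensorID=D57: rows 1, 9 → {Type,Reading} = (K36, k), (K36, k) ✓
SensorID=D78: row 2 → {Type,Reading} = (K20, h) ✓
SensorID=D98: row 3 → {Type,Reading} = (K63, r) ✓
SensorID=D44: row 4 → {Type,Reading} = (K45, w) ✓
SensorID=D42: rows 5, 12 → {Type,Reading} takes values {(K80, o), (K48, j)} — violation
SensorID=D83: row 6 → {Type,Reading} = (K46, i) ✓
SensorID=D48: row 7 → {Type,Reading} = (K90, j) ✓
SensorID=D24: row 8 → {Type,Reading} = (K93, l) ✓
SensorID=D66: row 10 → {Type,Reading} = (K22, q) ✓
SensorID=D45: row 11 → {Type,Reading} = (K48, u) ✓
The only SensorID value with inconsistent RHS is SensorID=D42.

D42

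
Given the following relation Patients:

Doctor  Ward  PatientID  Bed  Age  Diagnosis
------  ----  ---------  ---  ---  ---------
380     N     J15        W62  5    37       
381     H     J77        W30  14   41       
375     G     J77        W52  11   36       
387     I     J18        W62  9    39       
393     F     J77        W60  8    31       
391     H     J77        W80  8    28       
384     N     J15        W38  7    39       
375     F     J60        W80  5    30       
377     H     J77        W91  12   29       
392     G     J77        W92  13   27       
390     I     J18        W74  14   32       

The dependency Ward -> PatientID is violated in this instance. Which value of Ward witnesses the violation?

Ward=N: 2 rows → PatientID = J15, J15 ✓
Ward=H: 3 rows → PatientID = J77, J77, J77 ✓
Ward=G: 2 rows → PatientID = J77, J77 ✓
Ward=I: 2 rows → PatientID = J18, J18 ✓
Ward=F: 2 rows → PatientID takes values {J77, J60} — violation
The only Ward value with inconsistent PatientID is Ward=F.

F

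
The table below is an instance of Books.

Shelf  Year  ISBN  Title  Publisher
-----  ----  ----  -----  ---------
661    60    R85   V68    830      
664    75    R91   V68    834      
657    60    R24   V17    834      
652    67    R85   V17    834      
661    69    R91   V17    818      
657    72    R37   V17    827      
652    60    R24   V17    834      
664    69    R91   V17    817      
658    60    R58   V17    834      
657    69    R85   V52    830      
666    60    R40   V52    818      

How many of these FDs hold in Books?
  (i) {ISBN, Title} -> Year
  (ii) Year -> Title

(i) {ISBN, Title} -> Year: every LHS value maps to a single RHS value — holds.
(ii) Year -> Title: Year=60: 5 rows → Title takes values {V68, V17, V52} — violation; Year=69: 3 rows → Title takes values {V17, V52} — violation — fails.
1 of the 2 dependencies holds.

1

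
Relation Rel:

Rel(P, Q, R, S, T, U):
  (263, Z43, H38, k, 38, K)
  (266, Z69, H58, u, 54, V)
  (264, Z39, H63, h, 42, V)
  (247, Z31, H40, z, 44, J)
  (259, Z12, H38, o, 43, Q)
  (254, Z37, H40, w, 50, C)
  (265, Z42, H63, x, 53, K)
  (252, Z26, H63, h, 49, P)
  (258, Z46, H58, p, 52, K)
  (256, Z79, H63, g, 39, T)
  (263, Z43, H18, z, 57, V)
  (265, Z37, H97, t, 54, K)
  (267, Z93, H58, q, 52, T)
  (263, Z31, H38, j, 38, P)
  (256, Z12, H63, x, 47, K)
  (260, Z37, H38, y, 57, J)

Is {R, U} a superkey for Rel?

Two distinct rows share (R=H63, U=K), so {R, U} does not determine every attribute — not a superkey.

No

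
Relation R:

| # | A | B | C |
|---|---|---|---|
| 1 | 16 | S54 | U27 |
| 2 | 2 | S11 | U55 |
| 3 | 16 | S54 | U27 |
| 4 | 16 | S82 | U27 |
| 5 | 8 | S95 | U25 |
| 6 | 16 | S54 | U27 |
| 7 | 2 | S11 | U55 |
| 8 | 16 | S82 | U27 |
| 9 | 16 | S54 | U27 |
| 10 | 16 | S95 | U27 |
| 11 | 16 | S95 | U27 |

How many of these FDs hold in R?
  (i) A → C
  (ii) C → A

(i) A → C: every LHS value maps to a single RHS value — holds.
(ii) C → A: every LHS value maps to a single RHS value — holds.
2 of the 2 dependencies hold.

2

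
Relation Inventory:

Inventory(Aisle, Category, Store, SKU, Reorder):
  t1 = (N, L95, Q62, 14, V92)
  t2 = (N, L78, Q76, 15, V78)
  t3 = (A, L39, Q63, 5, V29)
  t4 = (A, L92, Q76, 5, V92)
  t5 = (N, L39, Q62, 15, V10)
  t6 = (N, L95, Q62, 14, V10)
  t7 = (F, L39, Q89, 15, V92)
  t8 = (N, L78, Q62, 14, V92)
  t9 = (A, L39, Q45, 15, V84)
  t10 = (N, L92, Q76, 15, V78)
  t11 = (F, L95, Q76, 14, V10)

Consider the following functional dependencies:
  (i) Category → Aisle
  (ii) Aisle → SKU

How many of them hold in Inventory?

0

(i) Category → Aisle: Category=L95: rows 1, 6, 11 → Aisle takes values {N, F} — violation; Category=L39: rows 3, 5, 7, 9 → Aisle takes values {A, N, F} — violation; Category=L92: rows 4, 10 → Aisle takes values {A, N} — violation — fails.
(ii) Aisle → SKU: Aisle=N: rows 1, 2, 5, 6, 8, 10 → SKU takes values {14, 15} — violation; Aisle=A: rows 3, 4, 9 → SKU takes values {5, 15} — violation; Aisle=F: rows 7, 11 → SKU takes values {15, 14} — violation — fails.
None of the 2 dependencies hold.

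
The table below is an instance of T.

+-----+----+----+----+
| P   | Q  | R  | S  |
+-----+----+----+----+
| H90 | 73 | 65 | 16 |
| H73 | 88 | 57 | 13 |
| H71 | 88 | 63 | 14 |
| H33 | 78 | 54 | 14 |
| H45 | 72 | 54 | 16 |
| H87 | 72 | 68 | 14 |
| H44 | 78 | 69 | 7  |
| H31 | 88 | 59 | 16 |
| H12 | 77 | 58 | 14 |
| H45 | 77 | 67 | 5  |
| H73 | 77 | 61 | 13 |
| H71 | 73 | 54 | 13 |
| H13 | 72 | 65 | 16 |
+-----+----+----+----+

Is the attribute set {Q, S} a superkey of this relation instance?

Two distinct rows share (Q=72, S=16), so {Q, S} does not determine every attribute — not a superkey.

No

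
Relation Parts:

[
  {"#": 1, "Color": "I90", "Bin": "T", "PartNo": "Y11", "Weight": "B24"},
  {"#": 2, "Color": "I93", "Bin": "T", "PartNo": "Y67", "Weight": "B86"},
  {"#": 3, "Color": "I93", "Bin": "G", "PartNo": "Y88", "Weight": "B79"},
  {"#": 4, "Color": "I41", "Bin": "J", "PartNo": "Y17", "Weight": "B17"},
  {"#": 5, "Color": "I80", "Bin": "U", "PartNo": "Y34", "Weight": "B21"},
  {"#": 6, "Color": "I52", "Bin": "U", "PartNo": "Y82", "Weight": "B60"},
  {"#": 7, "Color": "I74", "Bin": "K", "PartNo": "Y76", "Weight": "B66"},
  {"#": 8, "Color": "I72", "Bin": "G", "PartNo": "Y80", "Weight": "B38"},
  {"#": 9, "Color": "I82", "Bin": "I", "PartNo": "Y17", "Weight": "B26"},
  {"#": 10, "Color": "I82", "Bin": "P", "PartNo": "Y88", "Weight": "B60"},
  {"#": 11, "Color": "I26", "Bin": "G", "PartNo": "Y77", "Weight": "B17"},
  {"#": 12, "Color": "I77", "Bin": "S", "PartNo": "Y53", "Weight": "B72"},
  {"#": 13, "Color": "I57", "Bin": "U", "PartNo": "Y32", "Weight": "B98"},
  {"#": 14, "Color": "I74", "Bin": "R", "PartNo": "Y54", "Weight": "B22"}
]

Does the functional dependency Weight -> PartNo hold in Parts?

Weight=B24: row 1 → PartNo = Y11 ✓
Weight=B86: row 2 → PartNo = Y67 ✓
Weight=B79: row 3 → PartNo = Y88 ✓
Weight=B17: rows 4, 11 → PartNo takes values {Y17, Y77} — violation
Weight=B21: row 5 → PartNo = Y34 ✓
Weight=B60: rows 6, 10 → PartNo takes values {Y82, Y88} — violation
Weight=B66: row 7 → PartNo = Y76 ✓
Weight=B38: row 8 → PartNo = Y80 ✓
Weight=B26: row 9 → PartNo = Y17 ✓
Weight=B72: row 12 → PartNo = Y53 ✓
Weight=B98: row 13 → PartNo = Y32 ✓
Weight=B22: row 14 → PartNo = Y54 ✓
Two rows agree on Weight but differ on PartNo, so Weight -> PartNo does not hold.

No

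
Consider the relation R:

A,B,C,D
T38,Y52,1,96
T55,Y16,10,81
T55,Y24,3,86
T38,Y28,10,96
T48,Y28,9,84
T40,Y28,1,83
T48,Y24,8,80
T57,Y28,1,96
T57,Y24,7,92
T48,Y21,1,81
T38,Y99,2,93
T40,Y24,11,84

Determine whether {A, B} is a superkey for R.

Yes

All 12 rows have distinct {A, B} values, so {A, B} → (all attributes) holds and {A, B} is a superkey.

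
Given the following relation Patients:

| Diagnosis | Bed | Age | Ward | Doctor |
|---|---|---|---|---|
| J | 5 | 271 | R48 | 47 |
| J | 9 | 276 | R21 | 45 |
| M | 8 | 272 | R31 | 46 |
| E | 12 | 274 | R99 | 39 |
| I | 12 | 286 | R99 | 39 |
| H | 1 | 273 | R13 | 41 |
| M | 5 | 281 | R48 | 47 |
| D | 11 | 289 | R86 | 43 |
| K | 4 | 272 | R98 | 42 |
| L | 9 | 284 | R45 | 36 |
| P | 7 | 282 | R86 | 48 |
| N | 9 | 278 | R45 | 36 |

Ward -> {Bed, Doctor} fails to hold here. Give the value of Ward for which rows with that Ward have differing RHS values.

R86

Ward=R48: 2 rows → {Bed,Doctor} = (5, 47), (5, 47) ✓
Ward=R21: 1 row → {Bed,Doctor} = (9, 45) ✓
Ward=R31: 1 row → {Bed,Doctor} = (8, 46) ✓
Ward=R99: 2 rows → {Bed,Doctor} = (12, 39), (12, 39) ✓
Ward=R13: 1 row → {Bed,Doctor} = (1, 41) ✓
Ward=R86: 2 rows → {Bed,Doctor} takes values {(11, 43), (7, 48)} — violation
Ward=R98: 1 row → {Bed,Doctor} = (4, 42) ✓
Ward=R45: 2 rows → {Bed,Doctor} = (9, 36), (9, 36) ✓
The only Ward value with inconsistent RHS is Ward=R86.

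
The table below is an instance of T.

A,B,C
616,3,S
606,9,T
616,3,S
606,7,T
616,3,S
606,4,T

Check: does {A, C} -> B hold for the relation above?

No

(A=616, C=S): 3 rows → B = 3, 3, 3 ✓
(A=606, C=T): 3 rows → B takes values {9, 7, 4} — violation
Two rows agree on {A, C} but differ on B, so {A, C} -> B does not hold.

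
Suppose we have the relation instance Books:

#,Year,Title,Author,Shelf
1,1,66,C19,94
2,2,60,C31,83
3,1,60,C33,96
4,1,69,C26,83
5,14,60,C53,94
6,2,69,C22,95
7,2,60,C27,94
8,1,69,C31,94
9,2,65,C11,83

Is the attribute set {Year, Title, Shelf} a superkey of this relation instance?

Yes

All 9 rows have distinct {Year, Title, Shelf} values, so {Year, Title, Shelf} → (all attributes) holds and {Year, Title, Shelf} is a superkey.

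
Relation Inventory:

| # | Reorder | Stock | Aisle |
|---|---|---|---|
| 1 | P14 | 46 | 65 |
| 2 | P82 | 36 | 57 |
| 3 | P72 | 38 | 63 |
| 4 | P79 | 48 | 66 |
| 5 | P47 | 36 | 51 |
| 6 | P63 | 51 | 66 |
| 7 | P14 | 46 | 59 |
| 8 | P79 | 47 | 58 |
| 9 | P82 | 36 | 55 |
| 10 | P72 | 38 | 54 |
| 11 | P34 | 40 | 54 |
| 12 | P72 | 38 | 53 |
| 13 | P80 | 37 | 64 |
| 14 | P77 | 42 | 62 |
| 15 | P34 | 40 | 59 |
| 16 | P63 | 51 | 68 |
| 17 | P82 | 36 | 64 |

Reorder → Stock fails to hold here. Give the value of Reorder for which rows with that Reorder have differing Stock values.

P79

Reorder=P14: rows 1, 7 → Stock = 46, 46 ✓
Reorder=P82: rows 2, 9, 17 → Stock = 36, 36, 36 ✓
Reorder=P72: rows 3, 10, 12 → Stock = 38, 38, 38 ✓
Reorder=P79: rows 4, 8 → Stock takes values {48, 47} — violation
Reorder=P47: row 5 → Stock = 36 ✓
Reorder=P63: rows 6, 16 → Stock = 51, 51 ✓
Reorder=P34: rows 11, 15 → Stock = 40, 40 ✓
Reorder=P80: row 13 → Stock = 37 ✓
Reorder=P77: row 14 → Stock = 42 ✓
The only Reorder value with inconsistent Stock is Reorder=P79.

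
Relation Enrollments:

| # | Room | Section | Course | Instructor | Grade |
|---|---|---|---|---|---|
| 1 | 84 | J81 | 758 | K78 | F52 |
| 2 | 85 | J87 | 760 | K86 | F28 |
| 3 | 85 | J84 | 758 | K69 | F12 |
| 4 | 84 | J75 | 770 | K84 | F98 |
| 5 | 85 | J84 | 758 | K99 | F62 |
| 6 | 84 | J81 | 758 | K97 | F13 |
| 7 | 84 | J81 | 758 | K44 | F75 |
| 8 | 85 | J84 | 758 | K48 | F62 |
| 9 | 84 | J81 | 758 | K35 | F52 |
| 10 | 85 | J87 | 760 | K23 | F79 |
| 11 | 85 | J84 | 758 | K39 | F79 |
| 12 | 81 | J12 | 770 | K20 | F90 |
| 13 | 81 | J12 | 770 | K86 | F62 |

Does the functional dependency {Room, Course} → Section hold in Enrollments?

(Room=84, Course=758): rows 1, 6, 7, 9 → Section = J81, J81, J81, J81 ✓
(Room=85, Course=760): rows 2, 10 → Section = J87, J87 ✓
(Room=85, Course=758): rows 3, 5, 8, 11 → Section = J84, J84, J84, J84 ✓
(Room=84, Course=770): row 4 → Section = J75 ✓
(Room=81, Course=770): rows 12, 13 → Section = J12, J12 ✓
Every {Room, Course} value is associated with a single Section value, so {Room, Course} → Section holds.

Yes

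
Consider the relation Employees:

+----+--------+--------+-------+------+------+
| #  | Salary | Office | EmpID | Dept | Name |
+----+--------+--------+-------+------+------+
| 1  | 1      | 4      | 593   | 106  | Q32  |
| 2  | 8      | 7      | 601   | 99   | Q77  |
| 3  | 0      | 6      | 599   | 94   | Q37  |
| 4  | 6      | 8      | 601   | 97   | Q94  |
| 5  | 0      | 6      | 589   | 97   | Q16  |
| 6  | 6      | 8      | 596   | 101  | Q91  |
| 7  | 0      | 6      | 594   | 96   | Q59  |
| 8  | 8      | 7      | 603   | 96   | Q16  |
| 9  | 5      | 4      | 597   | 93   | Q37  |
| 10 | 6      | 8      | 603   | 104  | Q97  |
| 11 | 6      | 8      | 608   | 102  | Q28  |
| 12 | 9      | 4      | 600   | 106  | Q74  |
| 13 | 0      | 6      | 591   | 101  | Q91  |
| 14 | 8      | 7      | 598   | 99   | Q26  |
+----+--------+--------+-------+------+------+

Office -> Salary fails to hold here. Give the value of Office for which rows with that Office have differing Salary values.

4

Office=4: rows 1, 9, 12 → Salary takes values {1, 5, 9} — violation
Office=7: rows 2, 8, 14 → Salary = 8, 8, 8 ✓
Office=6: rows 3, 5, 7, 13 → Salary = 0, 0, 0, 0 ✓
Office=8: rows 4, 6, 10, 11 → Salary = 6, 6, 6, 6 ✓
The only Office value with inconsistent Salary is Office=4.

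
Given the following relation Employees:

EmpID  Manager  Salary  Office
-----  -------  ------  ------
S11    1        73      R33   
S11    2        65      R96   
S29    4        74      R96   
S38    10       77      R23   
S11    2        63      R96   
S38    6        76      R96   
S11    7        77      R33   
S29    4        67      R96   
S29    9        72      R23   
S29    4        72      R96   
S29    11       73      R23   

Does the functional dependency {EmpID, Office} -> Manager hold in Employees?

No

(EmpID=S11, Office=R33): 2 rows → Manager takes values {1, 7} — violation
(EmpID=S11, Office=R96): 2 rows → Manager = 2, 2 ✓
(EmpID=S29, Office=R96): 3 rows → Manager = 4, 4, 4 ✓
(EmpID=S38, Office=R23): 1 row → Manager = 10 ✓
(EmpID=S38, Office=R96): 1 row → Manager = 6 ✓
(EmpID=S29, Office=R23): 2 rows → Manager takes values {9, 11} — violation
Two rows agree on {EmpID, Office} but differ on Manager, so {EmpID, Office} -> Manager does not hold.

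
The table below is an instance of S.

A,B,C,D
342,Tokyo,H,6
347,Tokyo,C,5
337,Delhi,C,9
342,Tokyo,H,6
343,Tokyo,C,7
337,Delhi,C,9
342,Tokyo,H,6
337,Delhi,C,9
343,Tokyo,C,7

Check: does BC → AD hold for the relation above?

No

(B=Tokyo, C=H): 3 rows → {A,D} = (342, 6), (342, 6), (342, 6) ✓
(B=Tokyo, C=C): 3 rows → {A,D} takes values {(347, 5), (343, 7)} — violation
(B=Delhi, C=C): 3 rows → {A,D} = (337, 9), (337, 9), (337, 9) ✓
Two rows agree on BC but differ on AD, so BC → AD does not hold.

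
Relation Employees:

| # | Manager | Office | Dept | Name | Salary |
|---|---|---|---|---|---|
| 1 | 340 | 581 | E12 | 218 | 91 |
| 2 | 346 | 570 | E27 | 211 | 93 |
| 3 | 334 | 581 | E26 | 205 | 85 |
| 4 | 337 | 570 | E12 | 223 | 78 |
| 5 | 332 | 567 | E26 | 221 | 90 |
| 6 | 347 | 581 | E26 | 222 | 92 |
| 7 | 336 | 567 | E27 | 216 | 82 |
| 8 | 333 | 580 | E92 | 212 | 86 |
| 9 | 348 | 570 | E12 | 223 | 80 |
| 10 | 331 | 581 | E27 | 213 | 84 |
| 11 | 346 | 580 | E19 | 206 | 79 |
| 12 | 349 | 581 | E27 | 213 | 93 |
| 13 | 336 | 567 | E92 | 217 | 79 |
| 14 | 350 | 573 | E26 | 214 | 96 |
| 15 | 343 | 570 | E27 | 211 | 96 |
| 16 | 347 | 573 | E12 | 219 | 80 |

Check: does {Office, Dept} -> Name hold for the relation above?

(Office=581, Dept=E12): row 1 → Name = 218 ✓
(Office=570, Dept=E27): rows 2, 15 → Name = 211, 211 ✓
(Office=581, Dept=E26): rows 3, 6 → Name takes values {205, 222} — violation
(Office=570, Dept=E12): rows 4, 9 → Name = 223, 223 ✓
(Office=567, Dept=E26): row 5 → Name = 221 ✓
(Office=567, Dept=E27): row 7 → Name = 216 ✓
(Office=580, Dept=E92): row 8 → Name = 212 ✓
(Office=581, Dept=E27): rows 10, 12 → Name = 213, 213 ✓
(Office=580, Dept=E19): row 11 → Name = 206 ✓
(Office=567, Dept=E92): row 13 → Name = 217 ✓
(Office=573, Dept=E26): row 14 → Name = 214 ✓
(Office=573, Dept=E12): row 16 → Name = 219 ✓
Two rows agree on {Office, Dept} but differ on Name, so {Office, Dept} -> Name does not hold.

No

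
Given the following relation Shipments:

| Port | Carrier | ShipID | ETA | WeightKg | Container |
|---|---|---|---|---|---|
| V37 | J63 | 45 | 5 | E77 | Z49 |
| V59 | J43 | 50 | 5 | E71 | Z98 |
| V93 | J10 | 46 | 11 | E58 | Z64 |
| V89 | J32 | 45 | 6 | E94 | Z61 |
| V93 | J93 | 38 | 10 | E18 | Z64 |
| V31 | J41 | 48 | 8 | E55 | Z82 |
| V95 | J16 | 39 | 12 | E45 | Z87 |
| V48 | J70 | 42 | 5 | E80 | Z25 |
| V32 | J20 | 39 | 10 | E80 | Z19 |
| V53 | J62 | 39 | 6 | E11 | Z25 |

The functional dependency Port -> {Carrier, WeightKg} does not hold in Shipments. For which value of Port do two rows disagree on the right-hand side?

Port=V37: 1 row → {Carrier,WeightKg} = (J63, E77) ✓
Port=V59: 1 row → {Carrier,WeightKg} = (J43, E71) ✓
Port=V93: 2 rows → {Carrier,WeightKg} takes values {(J10, E58), (J93, E18)} — violation
Port=V89: 1 row → {Carrier,WeightKg} = (J32, E94) ✓
Port=V31: 1 row → {Carrier,WeightKg} = (J41, E55) ✓
Port=V95: 1 row → {Carrier,WeightKg} = (J16, E45) ✓
Port=V48: 1 row → {Carrier,WeightKg} = (J70, E80) ✓
Port=V32: 1 row → {Carrier,WeightKg} = (J20, E80) ✓
Port=V53: 1 row → {Carrier,WeightKg} = (J62, E11) ✓
The only Port value with inconsistent RHS is Port=V93.

V93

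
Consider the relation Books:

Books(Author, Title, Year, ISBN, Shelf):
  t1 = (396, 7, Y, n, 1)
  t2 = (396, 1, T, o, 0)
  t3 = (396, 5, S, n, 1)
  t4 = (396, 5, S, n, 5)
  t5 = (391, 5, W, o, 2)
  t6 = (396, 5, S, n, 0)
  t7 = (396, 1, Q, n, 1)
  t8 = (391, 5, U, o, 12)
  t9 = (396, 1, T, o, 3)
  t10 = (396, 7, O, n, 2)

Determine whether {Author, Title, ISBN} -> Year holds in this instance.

No

(Author=396, Title=7, ISBN=n): rows 1, 10 → Year takes values {Y, O} — violation
(Author=396, Title=1, ISBN=o): rows 2, 9 → Year = T, T ✓
(Author=396, Title=5, ISBN=n): rows 3, 4, 6 → Year = S, S, S ✓
(Author=391, Title=5, ISBN=o): rows 5, 8 → Year takes values {W, U} — violation
(Author=396, Title=1, ISBN=n): row 7 → Year = Q ✓
Two rows agree on {Author, Title, ISBN} but differ on Year, so {Author, Title, ISBN} -> Year does not hold.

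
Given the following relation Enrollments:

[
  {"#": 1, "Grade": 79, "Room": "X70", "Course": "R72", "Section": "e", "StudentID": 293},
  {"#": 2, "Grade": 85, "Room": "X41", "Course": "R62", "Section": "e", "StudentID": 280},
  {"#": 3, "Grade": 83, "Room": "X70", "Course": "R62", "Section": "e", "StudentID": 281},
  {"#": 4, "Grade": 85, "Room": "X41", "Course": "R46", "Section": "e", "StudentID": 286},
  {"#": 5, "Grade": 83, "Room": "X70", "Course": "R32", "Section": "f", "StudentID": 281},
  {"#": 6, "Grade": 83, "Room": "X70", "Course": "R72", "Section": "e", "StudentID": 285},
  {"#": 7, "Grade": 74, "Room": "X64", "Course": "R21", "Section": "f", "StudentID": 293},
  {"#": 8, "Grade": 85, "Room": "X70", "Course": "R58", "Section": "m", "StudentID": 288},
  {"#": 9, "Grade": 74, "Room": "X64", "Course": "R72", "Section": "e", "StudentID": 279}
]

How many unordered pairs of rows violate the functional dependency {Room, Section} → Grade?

2

(Room=X70, Section=e): violating pairs (1,3), (1,6) — 2 pairs.
(Room=X41, Section=e): all 2 rows agree on Grade — 0 pairs.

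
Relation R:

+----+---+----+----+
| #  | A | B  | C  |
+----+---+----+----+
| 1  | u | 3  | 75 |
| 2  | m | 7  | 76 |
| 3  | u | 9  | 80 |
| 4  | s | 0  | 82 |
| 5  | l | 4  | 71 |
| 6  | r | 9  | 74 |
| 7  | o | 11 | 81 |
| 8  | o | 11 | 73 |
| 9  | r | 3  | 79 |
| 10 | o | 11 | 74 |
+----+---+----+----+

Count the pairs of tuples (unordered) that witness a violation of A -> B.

2

A=u: violating pairs (1,3) — 1 pair.
A=r: violating pairs (6,9) — 1 pair.
A=o: all 3 rows agree on B — 0 pairs.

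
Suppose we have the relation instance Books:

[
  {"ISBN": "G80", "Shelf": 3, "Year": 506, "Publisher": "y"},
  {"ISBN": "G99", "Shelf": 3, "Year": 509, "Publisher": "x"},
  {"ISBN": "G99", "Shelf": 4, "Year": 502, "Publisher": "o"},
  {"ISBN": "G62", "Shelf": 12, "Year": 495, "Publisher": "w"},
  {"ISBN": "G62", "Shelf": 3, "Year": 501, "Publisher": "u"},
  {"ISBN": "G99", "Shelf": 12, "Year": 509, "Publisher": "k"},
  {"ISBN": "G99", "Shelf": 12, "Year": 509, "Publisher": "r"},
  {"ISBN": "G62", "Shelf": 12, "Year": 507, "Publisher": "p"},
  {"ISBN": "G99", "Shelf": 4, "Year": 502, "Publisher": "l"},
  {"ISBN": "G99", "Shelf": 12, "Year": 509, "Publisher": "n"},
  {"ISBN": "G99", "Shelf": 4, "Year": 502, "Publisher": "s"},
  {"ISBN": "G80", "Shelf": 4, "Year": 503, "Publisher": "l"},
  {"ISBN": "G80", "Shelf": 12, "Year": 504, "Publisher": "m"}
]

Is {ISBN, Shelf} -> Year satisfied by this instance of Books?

(ISBN=G80, Shelf=3): 1 row → Year = 506 ✓
(ISBN=G99, Shelf=3): 1 row → Year = 509 ✓
(ISBN=G99, Shelf=4): 3 rows → Year = 502, 502, 502 ✓
(ISBN=G62, Shelf=12): 2 rows → Year takes values {495, 507} — violation
(ISBN=G62, Shelf=3): 1 row → Year = 501 ✓
(ISBN=G99, Shelf=12): 3 rows → Year = 509, 509, 509 ✓
(ISBN=G80, Shelf=4): 1 row → Year = 503 ✓
(ISBN=G80, Shelf=12): 1 row → Year = 504 ✓
Two rows agree on {ISBN, Shelf} but differ on Year, so {ISBN, Shelf} -> Year does not hold.

No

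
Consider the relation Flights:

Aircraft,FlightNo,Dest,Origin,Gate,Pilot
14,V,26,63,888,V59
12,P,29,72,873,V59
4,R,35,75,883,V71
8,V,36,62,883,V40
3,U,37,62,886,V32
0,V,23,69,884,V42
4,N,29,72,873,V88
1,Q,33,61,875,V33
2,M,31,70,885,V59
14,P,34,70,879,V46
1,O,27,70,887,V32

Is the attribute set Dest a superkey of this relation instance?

No

Two distinct rows share Dest=29, so Dest does not determine every attribute — not a superkey.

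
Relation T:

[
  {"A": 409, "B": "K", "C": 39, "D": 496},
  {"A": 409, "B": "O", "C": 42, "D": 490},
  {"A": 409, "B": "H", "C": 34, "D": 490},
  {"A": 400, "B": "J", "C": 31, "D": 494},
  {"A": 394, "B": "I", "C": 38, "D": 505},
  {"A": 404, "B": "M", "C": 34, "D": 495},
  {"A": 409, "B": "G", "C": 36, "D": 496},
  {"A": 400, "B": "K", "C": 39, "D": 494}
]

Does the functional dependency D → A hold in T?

Yes

D=496: 2 rows → A = 409, 409 ✓
D=490: 2 rows → A = 409, 409 ✓
D=494: 2 rows → A = 400, 400 ✓
D=505: 1 row → A = 394 ✓
D=495: 1 row → A = 404 ✓
Every D value is associated with a single A value, so D → A holds.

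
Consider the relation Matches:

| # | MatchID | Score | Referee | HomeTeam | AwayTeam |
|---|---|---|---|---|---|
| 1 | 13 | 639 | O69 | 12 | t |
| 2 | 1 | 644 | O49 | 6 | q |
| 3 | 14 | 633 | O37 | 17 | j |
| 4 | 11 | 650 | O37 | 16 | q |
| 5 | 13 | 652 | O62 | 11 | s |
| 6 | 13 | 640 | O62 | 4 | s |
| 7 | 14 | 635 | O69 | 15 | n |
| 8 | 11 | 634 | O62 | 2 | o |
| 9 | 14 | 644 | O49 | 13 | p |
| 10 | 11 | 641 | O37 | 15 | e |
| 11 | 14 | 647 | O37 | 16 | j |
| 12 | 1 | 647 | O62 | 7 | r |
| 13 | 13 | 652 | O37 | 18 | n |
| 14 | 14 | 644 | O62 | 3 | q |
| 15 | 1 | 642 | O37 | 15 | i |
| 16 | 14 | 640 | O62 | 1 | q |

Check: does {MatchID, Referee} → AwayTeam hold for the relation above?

No

(MatchID=13, Referee=O69): row 1 → AwayTeam = t ✓
(MatchID=1, Referee=O49): row 2 → AwayTeam = q ✓
(MatchID=14, Referee=O37): rows 3, 11 → AwayTeam = j, j ✓
(MatchID=11, Referee=O37): rows 4, 10 → AwayTeam takes values {q, e} — violation
(MatchID=13, Referee=O62): rows 5, 6 → AwayTeam = s, s ✓
(MatchID=14, Referee=O69): row 7 → AwayTeam = n ✓
(MatchID=11, Referee=O62): row 8 → AwayTeam = o ✓
(MatchID=14, Referee=O49): row 9 → AwayTeam = p ✓
(MatchID=1, Referee=O62): row 12 → AwayTeam = r ✓
(MatchID=13, Referee=O37): row 13 → AwayTeam = n ✓
(MatchID=14, Referee=O62): rows 14, 16 → AwayTeam = q, q ✓
(MatchID=1, Referee=O37): row 15 → AwayTeam = i ✓
Two rows agree on {MatchID, Referee} but differ on AwayTeam, so {MatchID, Referee} → AwayTeam does not hold.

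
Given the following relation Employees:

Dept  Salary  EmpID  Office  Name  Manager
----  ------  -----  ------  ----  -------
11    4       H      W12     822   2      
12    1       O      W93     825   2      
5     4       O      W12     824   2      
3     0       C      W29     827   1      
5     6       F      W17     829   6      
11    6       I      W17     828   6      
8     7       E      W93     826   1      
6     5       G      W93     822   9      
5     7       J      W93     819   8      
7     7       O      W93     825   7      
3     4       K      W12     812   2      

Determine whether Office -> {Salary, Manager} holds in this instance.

Office=W12: 3 rows → {Salary,Manager} = (4, 2), (4, 2), (4, 2) ✓
Office=W93: 5 rows → {Salary,Manager} takes values {(1, 2), (7, 1), (5, 9), (7, 8), (7, 7)} — violation
Office=W29: 1 row → {Salary,Manager} = (0, 1) ✓
Office=W17: 2 rows → {Salary,Manager} = (6, 6), (6, 6) ✓
Two rows agree on Office but differ on {Salary, Manager}, so Office -> {Salary, Manager} does not hold.

No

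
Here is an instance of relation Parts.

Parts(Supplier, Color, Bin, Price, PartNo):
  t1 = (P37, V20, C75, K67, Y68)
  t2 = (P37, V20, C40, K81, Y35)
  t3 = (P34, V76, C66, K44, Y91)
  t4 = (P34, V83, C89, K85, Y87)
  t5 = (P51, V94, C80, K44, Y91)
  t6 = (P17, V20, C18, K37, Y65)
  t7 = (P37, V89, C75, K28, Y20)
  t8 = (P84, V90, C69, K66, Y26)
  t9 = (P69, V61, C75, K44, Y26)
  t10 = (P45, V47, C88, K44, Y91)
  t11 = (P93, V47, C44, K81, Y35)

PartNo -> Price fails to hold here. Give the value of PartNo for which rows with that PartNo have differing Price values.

PartNo=Y68: row 1 → Price = K67 ✓
PartNo=Y35: rows 2, 11 → Price = K81, K81 ✓
PartNo=Y91: rows 3, 5, 10 → Price = K44, K44, K44 ✓
PartNo=Y87: row 4 → Price = K85 ✓
PartNo=Y65: row 6 → Price = K37 ✓
PartNo=Y20: row 7 → Price = K28 ✓
PartNo=Y26: rows 8, 9 → Price takes values {K66, K44} — violation
The only PartNo value with inconsistent Price is PartNo=Y26.

Y26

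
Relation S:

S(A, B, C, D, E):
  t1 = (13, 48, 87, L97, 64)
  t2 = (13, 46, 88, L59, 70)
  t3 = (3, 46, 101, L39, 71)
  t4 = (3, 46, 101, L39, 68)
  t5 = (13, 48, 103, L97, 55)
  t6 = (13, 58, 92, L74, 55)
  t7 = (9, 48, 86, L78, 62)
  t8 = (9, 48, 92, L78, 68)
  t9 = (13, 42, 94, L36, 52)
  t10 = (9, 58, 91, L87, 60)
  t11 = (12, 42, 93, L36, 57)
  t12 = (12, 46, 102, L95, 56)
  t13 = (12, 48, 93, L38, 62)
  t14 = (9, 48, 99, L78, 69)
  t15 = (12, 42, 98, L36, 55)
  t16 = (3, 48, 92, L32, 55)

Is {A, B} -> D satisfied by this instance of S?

(A=13, B=48): rows 1, 5 → D = L97, L97 ✓
(A=13, B=46): row 2 → D = L59 ✓
(A=3, B=46): rows 3, 4 → D = L39, L39 ✓
(A=13, B=58): row 6 → D = L74 ✓
(A=9, B=48): rows 7, 8, 14 → D = L78, L78, L78 ✓
(A=13, B=42): row 9 → D = L36 ✓
(A=9, B=58): row 10 → D = L87 ✓
(A=12, B=42): rows 11, 15 → D = L36, L36 ✓
(A=12, B=46): row 12 → D = L95 ✓
(A=12, B=48): row 13 → D = L38 ✓
(A=3, B=48): row 16 → D = L32 ✓
Every {A, B} value is associated with a single D value, so {A, B} -> D holds.

Yes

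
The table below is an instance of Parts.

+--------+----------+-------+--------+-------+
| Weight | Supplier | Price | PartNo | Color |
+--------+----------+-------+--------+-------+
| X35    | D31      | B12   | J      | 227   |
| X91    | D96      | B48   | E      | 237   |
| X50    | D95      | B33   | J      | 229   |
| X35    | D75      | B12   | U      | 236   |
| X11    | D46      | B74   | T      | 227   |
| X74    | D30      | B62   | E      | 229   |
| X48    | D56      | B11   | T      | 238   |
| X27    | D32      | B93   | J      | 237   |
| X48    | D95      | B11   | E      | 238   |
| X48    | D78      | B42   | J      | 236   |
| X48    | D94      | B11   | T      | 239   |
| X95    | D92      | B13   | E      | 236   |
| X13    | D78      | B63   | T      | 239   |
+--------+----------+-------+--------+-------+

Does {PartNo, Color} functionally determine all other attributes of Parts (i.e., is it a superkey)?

Two distinct rows share (PartNo=T, Color=239), so {PartNo, Color} does not determine every attribute — not a superkey.

No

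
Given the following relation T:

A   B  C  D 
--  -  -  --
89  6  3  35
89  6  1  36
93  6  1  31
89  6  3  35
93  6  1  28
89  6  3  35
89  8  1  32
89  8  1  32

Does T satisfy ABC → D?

(A=89, B=6, C=3): 3 rows → D = 35, 35, 35 ✓
(A=89, B=6, C=1): 1 row → D = 36 ✓
(A=93, B=6, C=1): 2 rows → D takes values {31, 28} — violation
(A=89, B=8, C=1): 2 rows → D = 32, 32 ✓
Two rows agree on ABC but differ on D, so ABC → D does not hold.

No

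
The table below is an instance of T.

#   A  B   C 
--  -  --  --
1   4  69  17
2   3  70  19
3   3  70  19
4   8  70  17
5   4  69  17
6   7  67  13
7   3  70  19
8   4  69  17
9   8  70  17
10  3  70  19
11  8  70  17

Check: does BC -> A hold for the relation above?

(B=69, C=17): rows 1, 5, 8 → A = 4, 4, 4 ✓
(B=70, C=19): rows 2, 3, 7, 10 → A = 3, 3, 3, 3 ✓
(B=70, C=17): rows 4, 9, 11 → A = 8, 8, 8 ✓
(B=67, C=13): row 6 → A = 7 ✓
Every BC value is associated with a single A value, so BC -> A holds.

Yes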